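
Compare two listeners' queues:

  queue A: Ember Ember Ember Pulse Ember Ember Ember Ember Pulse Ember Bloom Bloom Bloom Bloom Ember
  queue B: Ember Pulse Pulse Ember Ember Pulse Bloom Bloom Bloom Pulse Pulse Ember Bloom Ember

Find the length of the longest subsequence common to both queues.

10

One common subsequence of length 10: Ember [1,1], then Pulse [4,3], then Ember [7,4], then Ember [8,5], then Pulse [9,6], then Bloom [11,7], then Bloom [12,8], then Bloom [13,9], then Bloom [14,13], then Ember [15,14]. dp[15][14] = 10 confirms this is the maximum.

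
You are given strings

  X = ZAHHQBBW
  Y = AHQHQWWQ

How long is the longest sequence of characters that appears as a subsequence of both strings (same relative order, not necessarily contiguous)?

Taking A [2,1], then H [3,2], then H [4,4], then Q [5,5], then W [8,7] gives a common subsequence of length 5. Since dp[8][8] = 5, nothing longer is possible.

5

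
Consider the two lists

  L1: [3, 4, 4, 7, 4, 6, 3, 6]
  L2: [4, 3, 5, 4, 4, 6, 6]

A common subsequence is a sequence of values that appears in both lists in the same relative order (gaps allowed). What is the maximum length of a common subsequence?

5

One common subsequence of length 5: 3 [1,2], then 4 [3,4], then 4 [5,5], then 6 [6,6], then 6 [8,7]. dp[8][7] = 5 confirms this is the maximum.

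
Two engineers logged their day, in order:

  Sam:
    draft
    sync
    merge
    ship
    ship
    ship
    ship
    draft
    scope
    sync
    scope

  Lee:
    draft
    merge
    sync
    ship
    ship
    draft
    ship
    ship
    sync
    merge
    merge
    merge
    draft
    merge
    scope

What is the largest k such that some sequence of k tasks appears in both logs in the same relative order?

8

One common subsequence of length 8: draft [1,1], sync [2,3], ship [4,4], ship [5,5], ship [6,7], ship [7,8], draft [8,13], scope [11,15]. dp[11][15] = 8 confirms this is the maximum.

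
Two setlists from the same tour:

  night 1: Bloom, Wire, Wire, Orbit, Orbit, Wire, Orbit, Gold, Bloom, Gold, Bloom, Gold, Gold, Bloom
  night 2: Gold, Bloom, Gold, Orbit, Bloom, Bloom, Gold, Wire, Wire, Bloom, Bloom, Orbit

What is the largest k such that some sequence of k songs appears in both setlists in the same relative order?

6

Taking Bloom [1,2] → Orbit [4,4] → Bloom [9,6] → Gold [10,7] → Bloom [11,10] → Bloom [14,11] gives a common subsequence of length 6. dp[14][12] = 6 confirms this is the maximum.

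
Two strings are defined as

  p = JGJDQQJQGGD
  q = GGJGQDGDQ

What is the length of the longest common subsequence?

5

One common subsequence of length 5: J (p #1, q #3), then G (p #2, q #4), then D (p #4, q #6), then G (p #10, q #7), then D (p #11, q #8). dp[11][9] = 5 confirms this is the maximum.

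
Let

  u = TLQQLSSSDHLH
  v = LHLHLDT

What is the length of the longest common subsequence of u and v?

4

Match L (u #2, v #1); then L (u #5, v #3); then H (u #10, v #4); then L (u #11, v #5) — 4 characters in the same relative order in both, and the DP table's final entry dp[12][7] is also 4, so no common subsequence is longer.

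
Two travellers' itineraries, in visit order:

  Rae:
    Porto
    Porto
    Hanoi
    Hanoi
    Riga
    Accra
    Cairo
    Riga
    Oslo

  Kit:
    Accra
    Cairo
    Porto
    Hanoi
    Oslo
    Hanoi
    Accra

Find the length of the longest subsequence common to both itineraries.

One common subsequence of length 4: Porto (Rae #2, Kit #3), Hanoi (Rae #3, Kit #4), Hanoi (Rae #4, Kit #6), Accra (Rae #6, Kit #7). dp[9][7] = 4 confirms this is the maximum.

4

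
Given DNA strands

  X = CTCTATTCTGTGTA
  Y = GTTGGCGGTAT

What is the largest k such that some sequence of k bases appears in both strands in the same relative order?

One common subsequence of length 7: T (X #2, Y #2) → T (X #4, Y #3) → C (X #8, Y #6) → G (X #10, Y #7) → G (X #12, Y #8) → T (X #13, Y #9) → A (X #14, Y #10). The LCS DP gives dp[14][11] = 7, so this is optimal.

7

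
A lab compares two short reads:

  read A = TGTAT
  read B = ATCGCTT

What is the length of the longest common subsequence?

Let dp[i][j] be the LCS length of the first i bases of read A and the first j bases of read B. dp[i][j] = dp[i-1][j-1]+1 when the i-th and j-th bases match, else max(dp[i-1][j], dp[i][j-1]).
    ·  A  T  C  G  C  T  T
 ·  0  0  0  0  0  0  0  0
 T  0  0  1  1  1  1  1  1
 G  0  0  1  1  2  2  2  2
 T  0  0  1  1  2  2  3  3
 A  0  1  1  1  2  2  3  3
 T  0  1  2  2  2  2  3  4
dp[5][7] = 4. One LCS (by backtracking along matches): TGTT.

4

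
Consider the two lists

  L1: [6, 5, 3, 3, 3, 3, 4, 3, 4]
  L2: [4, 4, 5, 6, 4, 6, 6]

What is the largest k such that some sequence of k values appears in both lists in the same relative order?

Let dp[i][j] be the LCS length of the first i values of L1 and the first j values of L2. dp[i][j] = dp[i-1][j-1]+1 when the i-th and j-th values match, else max(dp[i-1][j], dp[i][j-1]).
    ·  4  4  5  6  4  6  6
 ·  0  0  0  0  0  0  0  0
 6  0  0  0  0  1  1  1  1
 5  0  0  0  1  1  1  1  1
 3  0  0  0  1  1  1  1  1
 3  0  0  0  1  1  1  1  1
 3  0  0  0  1  1  1  1  1
 3  0  0  0  1  1  1  1  1
 4  0  1  1  1  1  2  2  2
 3  0  1  1  1  1  2  2  2
 4  0  1  2  2  2  2  2  2
dp[9][7] = 2. One LCS (by backtracking along matches): 6, 4.

2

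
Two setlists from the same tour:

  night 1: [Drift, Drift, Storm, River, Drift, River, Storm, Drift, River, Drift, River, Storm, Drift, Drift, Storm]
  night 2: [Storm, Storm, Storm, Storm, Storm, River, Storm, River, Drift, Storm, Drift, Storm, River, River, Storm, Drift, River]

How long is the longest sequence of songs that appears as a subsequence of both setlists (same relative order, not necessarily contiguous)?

9

One common subsequence of length 9: Storm [3,7], River [4,8], Drift [5,9], Storm [7,10], Drift [8,11], River [9,13], River [11,14], Storm [12,15], Drift [13,16]. dp[15][17] = 9 confirms this is the maximum.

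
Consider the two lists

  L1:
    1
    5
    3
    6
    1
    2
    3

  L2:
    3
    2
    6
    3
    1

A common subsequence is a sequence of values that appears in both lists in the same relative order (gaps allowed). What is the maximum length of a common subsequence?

3

Match 3 at L1[3]=L2[1]; then 6 at L1[4]=L2[3]; then 1 at L1[5]=L2[5] — 3 values in the same relative order in both, and the DP table's final entry dp[7][5] is also 3, so no common subsequence is longer.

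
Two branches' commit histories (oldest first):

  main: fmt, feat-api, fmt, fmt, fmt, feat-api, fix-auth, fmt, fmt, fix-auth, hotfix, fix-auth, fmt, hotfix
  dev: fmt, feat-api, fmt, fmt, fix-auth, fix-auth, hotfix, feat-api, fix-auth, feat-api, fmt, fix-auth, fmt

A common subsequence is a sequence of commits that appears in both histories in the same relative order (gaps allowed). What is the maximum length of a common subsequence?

Pick fmt (main #1, dev #1); then feat-api (main #2, dev #2); then fmt (main #3, dev #3); then fmt (main #4, dev #4); then feat-api (main #6, dev #8); then fix-auth (main #7, dev #9); then fmt (main #9, dev #11); then fix-auth (main #12, dev #12); then fmt (main #13, dev #13); all 9 commits appear in both, in order. dp[14][13] = 9 confirms this is the maximum.

9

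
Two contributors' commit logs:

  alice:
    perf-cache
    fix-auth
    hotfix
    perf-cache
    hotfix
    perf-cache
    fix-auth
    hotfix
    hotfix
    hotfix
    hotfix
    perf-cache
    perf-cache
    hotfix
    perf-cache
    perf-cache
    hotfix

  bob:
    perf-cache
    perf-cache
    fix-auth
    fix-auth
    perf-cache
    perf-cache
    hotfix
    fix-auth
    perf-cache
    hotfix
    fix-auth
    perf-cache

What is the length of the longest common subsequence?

8

One common subsequence of length 8: perf-cache at alice[1]=bob[2]; then fix-auth at alice[2]=bob[4]; then perf-cache at alice[4]=bob[6]; then hotfix at alice[5]=bob[7]; then fix-auth at alice[7]=bob[8]; then perf-cache at alice[13]=bob[9]; then hotfix at alice[14]=bob[10]; then perf-cache at alice[16]=bob[12]. Since dp[17][12] = 8, nothing longer is possible.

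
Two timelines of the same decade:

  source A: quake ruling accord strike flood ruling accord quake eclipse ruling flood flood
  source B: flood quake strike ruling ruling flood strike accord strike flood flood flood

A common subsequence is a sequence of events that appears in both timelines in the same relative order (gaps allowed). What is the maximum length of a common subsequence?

7

Match quake [1,2], ruling [2,5], accord [3,8], strike [4,9], flood [5,10], flood [11,11], flood [12,12] — 7 events in the same relative order in both. Since dp[12][12] = 7, nothing longer is possible.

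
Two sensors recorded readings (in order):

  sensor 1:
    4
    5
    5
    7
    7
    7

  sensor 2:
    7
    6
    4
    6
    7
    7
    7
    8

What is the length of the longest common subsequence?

Taking 4 [1,3], 7 [4,5], 7 [5,6], 7 [6,7] gives a common subsequence of length 4. Since dp[6][8] = 4, nothing longer is possible.

4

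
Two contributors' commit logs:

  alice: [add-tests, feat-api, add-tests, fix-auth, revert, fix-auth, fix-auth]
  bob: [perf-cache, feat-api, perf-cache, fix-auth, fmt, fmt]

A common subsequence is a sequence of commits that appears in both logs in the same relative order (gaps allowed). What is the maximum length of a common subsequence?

Pick feat-api (alice #2, bob #2); then fix-auth (alice #4, bob #4); all 2 commits appear in both, in order. The LCS DP gives dp[7][6] = 2, so this is optimal.

2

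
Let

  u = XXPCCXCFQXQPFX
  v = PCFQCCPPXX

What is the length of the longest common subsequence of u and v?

6

Taking P at u[3]=v[1], C at u[4]=v[2], C at u[5]=v[5], C at u[7]=v[6], X at u[10]=v[9], X at u[14]=v[10] gives a common subsequence of length 6. Since dp[14][10] = 6, nothing longer is possible.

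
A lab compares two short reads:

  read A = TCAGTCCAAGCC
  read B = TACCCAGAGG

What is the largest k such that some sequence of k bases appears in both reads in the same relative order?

7

Match T at read A[1]=read B[1]; then C at read A[2]=read B[3]; then C at read A[6]=read B[4]; then C at read A[7]=read B[5]; then A at read A[8]=read B[6]; then A at read A[9]=read B[8]; then G at read A[10]=read B[10] — 7 bases in the same relative order in both. The LCS DP gives dp[12][10] = 7, so this is optimal.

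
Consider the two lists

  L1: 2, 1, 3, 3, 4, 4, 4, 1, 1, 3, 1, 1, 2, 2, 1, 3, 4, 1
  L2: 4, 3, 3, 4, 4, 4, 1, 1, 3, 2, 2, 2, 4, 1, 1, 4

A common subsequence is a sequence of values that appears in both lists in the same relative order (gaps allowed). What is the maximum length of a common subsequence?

12

Pick 3 [3,2], then 3 [4,3], then 4 [5,4], then 4 [6,5], then 4 [7,6], then 1 [8,7], then 1 [9,8], then 3 [10,9], then 2 [13,11], then 2 [14,12], then 1 [15,15], then 4 [17,16]; all 12 values appear in both, in order, and the DP table's final entry dp[18][16] is also 12, so no common subsequence is longer.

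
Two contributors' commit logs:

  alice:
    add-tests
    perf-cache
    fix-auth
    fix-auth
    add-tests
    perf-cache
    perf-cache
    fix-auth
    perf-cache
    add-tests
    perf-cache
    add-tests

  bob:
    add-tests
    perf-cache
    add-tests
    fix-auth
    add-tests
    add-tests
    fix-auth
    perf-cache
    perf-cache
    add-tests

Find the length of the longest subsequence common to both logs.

8

One common subsequence of length 8: add-tests (alice #1, bob #1), then perf-cache (alice #2, bob #2), then fix-auth (alice #3, bob #4), then add-tests (alice #5, bob #6), then fix-auth (alice #8, bob #7), then perf-cache (alice #9, bob #8), then perf-cache (alice #11, bob #9), then add-tests (alice #12, bob #10), and the DP table's final entry dp[12][10] is also 8, so no common subsequence is longer.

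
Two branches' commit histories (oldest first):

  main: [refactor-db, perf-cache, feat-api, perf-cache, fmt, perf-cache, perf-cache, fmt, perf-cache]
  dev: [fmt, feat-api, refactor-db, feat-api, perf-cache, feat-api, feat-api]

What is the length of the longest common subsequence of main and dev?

One common subsequence of length 3: refactor-db at main[1]=dev[3] → perf-cache at main[2]=dev[5] → feat-api at main[3]=dev[7]. dp[9][7] = 3 confirms this is the maximum.

3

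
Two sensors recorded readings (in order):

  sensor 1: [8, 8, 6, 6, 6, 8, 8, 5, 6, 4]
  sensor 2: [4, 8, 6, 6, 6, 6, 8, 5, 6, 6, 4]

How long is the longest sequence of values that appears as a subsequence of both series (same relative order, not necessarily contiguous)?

Pick 8 at sensor 1[1]=sensor 2[2], 6 at sensor 1[3]=sensor 2[4], 6 at sensor 1[4]=sensor 2[5], 6 at sensor 1[5]=sensor 2[6], 8 at sensor 1[7]=sensor 2[7], 5 at sensor 1[8]=sensor 2[8], 6 at sensor 1[9]=sensor 2[10], 4 at sensor 1[10]=sensor 2[11]; all 8 values appear in both, in order, and the DP table's final entry dp[10][11] is also 8, so no common subsequence is longer.

8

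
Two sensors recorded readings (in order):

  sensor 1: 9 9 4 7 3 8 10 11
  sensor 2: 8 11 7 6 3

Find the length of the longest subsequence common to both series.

Pick 7 at sensor 1[4]=sensor 2[3], 3 at sensor 1[5]=sensor 2[5]; all 2 values appear in both, in order, and the DP table's final entry dp[8][5] is also 2, so no common subsequence is longer.

2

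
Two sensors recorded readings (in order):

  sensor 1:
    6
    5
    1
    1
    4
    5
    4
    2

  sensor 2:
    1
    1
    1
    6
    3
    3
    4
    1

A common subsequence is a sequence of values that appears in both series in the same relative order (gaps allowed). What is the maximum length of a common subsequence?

3

Let dp[i][j] be the LCS length of the first i values of sensor 1 and the first j values of sensor 2. dp[i][j] = dp[i-1][j-1]+1 when the i-th and j-th values match, else max(dp[i-1][j], dp[i][j-1]).
    ·  1  1  1  6  3  3  4  1
 ·  0  0  0  0  0  0  0  0  0
 6  0  0  0  0  1  1  1  1  1
 5  0  0  0  0  1  1  1  1  1
 1  0  1  1  1  1  1  1  1  2
 1  0  1  2  2  2  2  2  2  2
 4  0  1  2  2  2  2  2  3  3
 5  0  1  2  2  2  2  2  3  3
 4  0  1  2  2  2  2  2  3  3
 2  0  1  2  2  2  2  2  3  3
dp[8][8] = 3. One LCS (by backtracking along matches): 1, 1, 4.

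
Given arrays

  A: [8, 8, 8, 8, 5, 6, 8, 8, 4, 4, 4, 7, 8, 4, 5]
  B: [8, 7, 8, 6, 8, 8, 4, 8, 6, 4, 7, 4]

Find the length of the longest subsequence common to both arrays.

Pick 8 at A[1]=B[1] → 8 at A[4]=B[3] → 6 at A[6]=B[4] → 8 at A[7]=B[5] → 8 at A[8]=B[6] → 4 at A[9]=B[7] → 4 at A[11]=B[10] → 7 at A[12]=B[11] → 4 at A[14]=B[12]; all 9 values appear in both, in order, and the DP table's final entry dp[15][12] is also 9, so no common subsequence is longer.

9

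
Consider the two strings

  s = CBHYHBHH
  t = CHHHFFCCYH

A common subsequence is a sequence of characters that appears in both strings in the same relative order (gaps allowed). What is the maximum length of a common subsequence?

5

Let dp[i][j] be the LCS length of the first i characters of s and the first j characters of t. dp[i][j] = dp[i-1][j-1]+1 when the i-th and j-th characters match, else max(dp[i-1][j], dp[i][j-1]).
    ·  C  H  H  H  F  F  C  C  Y  H
 ·  0  0  0  0  0  0  0  0  0  0  0
 C  0  1  1  1  1  1  1  1  1  1  1
 B  0  1  1  1  1  1  1  1  1  1  1
 H  0  1  2  2  2  2  2  2  2  2  2
 Y  0  1  2  2  2  2  2  2  2  3  3
 H  0  1  2  3  3  3  3  3  3  3  4
 B  0  1  2  3  3  3  3  3  3  3  4
 H  0  1  2  3  4  4  4  4  4  4  4
 H  0  1  2  3  4  4  4  4  4  4  5
dp[8][10] = 5. One LCS (by backtracking along matches): CHHHH.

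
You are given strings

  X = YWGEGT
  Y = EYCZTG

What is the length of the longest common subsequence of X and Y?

Pick Y (X #1, Y #2), G (X #5, Y #6); all 2 characters appear in both, in order. Since dp[6][6] = 2, nothing longer is possible.

2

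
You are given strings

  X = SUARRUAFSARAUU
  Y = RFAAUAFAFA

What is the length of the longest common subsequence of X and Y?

6

Taking A at X[3]=Y[4] → U at X[6]=Y[5] → A at X[7]=Y[6] → F at X[8]=Y[7] → A at X[10]=Y[8] → A at X[12]=Y[10] gives a common subsequence of length 6. Since dp[14][10] = 6, nothing longer is possible.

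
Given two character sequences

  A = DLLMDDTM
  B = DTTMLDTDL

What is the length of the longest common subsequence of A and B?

Let dp[i][j] be the LCS length of the first i characters of A and the first j characters of B. dp[i][j] = dp[i-1][j-1]+1 when the i-th and j-th characters match, else max(dp[i-1][j], dp[i][j-1]).
    ·  D  T  T  M  L  D  T  D  L
 ·  0  0  0  0  0  0  0  0  0  0
 D  0  1  1  1  1  1  1  1  1  1
 L  0  1  1  1  1  2  2  2  2  2
 L  0  1  1  1  1  2  2  2  2  3
 M  0  1  1  1  2  2  2  2  2  3
 D  0  1  1  1  2  2  3  3  3  3
 D  0  1  1  1  2  2  3  3  4  4
 T  0  1  2  2  2  2  3  4  4  4
 M  0  1  2  2  3  3  3  4  4  4
dp[8][9] = 4. One LCS (by backtracking along matches): DLDD.

4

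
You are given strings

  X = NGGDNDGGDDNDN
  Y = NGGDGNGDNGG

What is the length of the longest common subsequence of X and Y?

8

Let dp[i][j] be the LCS length of the first i characters of X and the first j characters of Y. dp[i][j] = dp[i-1][j-1]+1 when the i-th and j-th characters match, else max(dp[i-1][j], dp[i][j-1]).
    ·  N  G  G  D  G  N  G  D  N  G  G
 ·  0  0  0  0  0  0  0  0  0  0  0  0
 N  0  1  1  1  1  1  1  1  1  1  1  1
 G  0  1  2  2  2  2  2  2  2  2  2  2
 G  0  1  2  3  3  3  3  3  3  3  3  3
 D  0  1  2  3  4  4  4  4  4  4  4  4
 N  0  1  2  3  4  4  5  5  5  5  5  5
 D  0  1  2  3  4  4  5  5  6  6  6  6
 G  0  1  2  3  4  5  5  6  6  6  7  7
 G  0  1  2  3  4  5  5  6  6  6  7  8
 D  0  1  2  3  4  5  5  6  7  7  7  8
 D  0  1  2  3  4  5  5  6  7  7  7  8
 N  0  1  2  3  4  5  6  6  7  8  8  8
 D  0  1  2  3  4  5  6  6  7  8  8  8
 N  0  1  2  3  4  5  6  6  7  8  8  8
dp[13][11] = 8. One LCS (by backtracking along matches): NGGDNDGG.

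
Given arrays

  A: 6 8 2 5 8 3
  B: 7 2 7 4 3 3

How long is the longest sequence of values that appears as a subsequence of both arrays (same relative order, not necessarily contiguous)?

Let dp[i][j] be the LCS length of the first i values of A and the first j values of B. dp[i][j] = dp[i-1][j-1]+1 when the i-th and j-th values match, else max(dp[i-1][j], dp[i][j-1]).
    ·  7  2  7  4  3  3
 ·  0  0  0  0  0  0  0
 6  0  0  0  0  0  0  0
 8  0  0  0  0  0  0  0
 2  0  0  1  1  1  1  1
 5  0  0  1  1  1  1  1
 8  0  0  1  1  1  1  1
 3  0  0  1  1  1  2  2
dp[6][6] = 2. One LCS (by backtracking along matches): 2, 3.

2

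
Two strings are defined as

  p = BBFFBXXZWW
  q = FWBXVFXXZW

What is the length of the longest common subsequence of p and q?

Let dp[i][j] be the LCS length of the first i characters of p and the first j characters of q. dp[i][j] = dp[i-1][j-1]+1 when the i-th and j-th characters match, else max(dp[i-1][j], dp[i][j-1]).
    ·  F  W  B  X  V  F  X  X  Z  W
 ·  0  0  0  0  0  0  0  0  0  0  0
 B  0  0  0  1  1  1  1  1  1  1  1
 B  0  0  0  1  1  1  1  1  1  1  1
 F  0  1  1  1  1  1  2  2  2  2  2
 F  0  1  1  1  1  1  2  2  2  2  2
 B  0  1  1  2  2  2  2  2  2  2  2
 X  0  1  1  2  3  3  3  3  3  3  3
 X  0  1  1  2  3  3  3  4  4  4  4
 Z  0  1  1  2  3  3  3  4  4  5  5
 W  0  1  2  2  3  3  3  4  4  5  6
 W  0  1  2  2  3  3  3  4  4  5  6
dp[10][10] = 6. One LCS (by backtracking along matches): BFXXZW.

6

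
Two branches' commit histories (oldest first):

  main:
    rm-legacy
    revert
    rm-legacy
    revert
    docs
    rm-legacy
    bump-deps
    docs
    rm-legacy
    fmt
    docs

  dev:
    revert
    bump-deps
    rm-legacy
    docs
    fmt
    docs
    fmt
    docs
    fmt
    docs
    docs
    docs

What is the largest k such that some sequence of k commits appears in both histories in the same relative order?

Taking revert [2,1]; then rm-legacy [3,3]; then docs [5,6]; then docs [8,8]; then fmt [10,9]; then docs [11,12] gives a common subsequence of length 6. Since dp[11][12] = 6, nothing longer is possible.

6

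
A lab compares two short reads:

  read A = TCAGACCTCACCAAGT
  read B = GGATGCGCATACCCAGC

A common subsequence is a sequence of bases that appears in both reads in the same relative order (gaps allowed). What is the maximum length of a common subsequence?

10

One common subsequence of length 10: T at read A[1]=read B[4], then C at read A[2]=read B[6], then G at read A[4]=read B[7], then A at read A[5]=read B[9], then T at read A[8]=read B[10], then C at read A[9]=read B[12], then C at read A[11]=read B[13], then C at read A[12]=read B[14], then A at read A[14]=read B[15], then G at read A[15]=read B[16]. dp[16][17] = 10 confirms this is the maximum.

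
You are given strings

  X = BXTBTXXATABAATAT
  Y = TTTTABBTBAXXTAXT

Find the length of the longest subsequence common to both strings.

9

One common subsequence of length 9: T (X #3, Y #3); then T (X #5, Y #4); then A (X #8, Y #5); then T (X #9, Y #8); then B (X #11, Y #9); then A (X #12, Y #10); then T (X #14, Y #13); then A (X #15, Y #14); then T (X #16, Y #16). dp[16][16] = 9 confirms this is the maximum.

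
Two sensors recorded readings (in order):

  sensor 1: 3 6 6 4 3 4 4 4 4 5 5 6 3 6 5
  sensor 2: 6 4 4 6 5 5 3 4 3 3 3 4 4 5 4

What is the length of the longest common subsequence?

7

One common subsequence of length 7: 6 [2,1], 6 [3,4], 4 [4,8], 3 [5,11], 4 [6,12], 4 [7,13], 4 [9,15], and the DP table's final entry dp[15][15] is also 7, so no common subsequence is longer.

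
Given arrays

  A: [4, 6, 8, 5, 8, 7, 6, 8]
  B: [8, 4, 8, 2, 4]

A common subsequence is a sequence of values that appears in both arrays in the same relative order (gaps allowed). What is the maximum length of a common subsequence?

2

Let dp[i][j] be the LCS length of the first i values of A and the first j values of B. dp[i][j] = dp[i-1][j-1]+1 when the i-th and j-th values match, else max(dp[i-1][j], dp[i][j-1]).
    ·  8  4  8  2  4
 ·  0  0  0  0  0  0
 4  0  0  1  1  1  1
 6  0  0  1  1  1  1
 8  0  1  1  2  2  2
 5  0  1  1  2  2  2
 8  0  1  1  2  2  2
 7  0  1  1  2  2  2
 6  0  1  1  2  2  2
 8  0  1  1  2  2  2
dp[8][5] = 2. One LCS (by backtracking along matches): 4, 8.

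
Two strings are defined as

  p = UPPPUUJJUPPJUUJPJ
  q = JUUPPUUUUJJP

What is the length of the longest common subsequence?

Match U [1,3], P [2,4], P [3,5], U [5,7], U [6,8], U [9,9], J [12,10], J [15,11], P [16,12] — 9 characters in the same relative order in both, and the DP table's final entry dp[17][12] is also 9, so no common subsequence is longer.

9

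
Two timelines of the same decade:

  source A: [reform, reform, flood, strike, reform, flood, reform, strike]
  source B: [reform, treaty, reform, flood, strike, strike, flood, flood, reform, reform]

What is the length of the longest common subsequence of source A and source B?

Match reform [1,1] → reform [2,3] → flood [3,4] → strike [4,6] → reform [5,9] → reform [7,10] — 6 events in the same relative order in both, and the DP table's final entry dp[8][10] is also 6, so no common subsequence is longer.

6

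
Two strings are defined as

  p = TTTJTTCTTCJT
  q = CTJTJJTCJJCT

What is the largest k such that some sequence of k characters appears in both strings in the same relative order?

One common subsequence of length 7: T (p #1, q #2) → T (p #2, q #4) → J (p #4, q #6) → T (p #6, q #7) → C (p #7, q #8) → C (p #10, q #11) → T (p #12, q #12). Since dp[12][12] = 7, nothing longer is possible.

7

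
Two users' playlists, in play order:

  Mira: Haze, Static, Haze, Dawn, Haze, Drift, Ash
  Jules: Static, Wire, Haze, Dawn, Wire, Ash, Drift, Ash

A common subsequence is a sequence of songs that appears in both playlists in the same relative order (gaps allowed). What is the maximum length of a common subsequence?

5

Taking Static at Mira[2]=Jules[1], Haze at Mira[3]=Jules[3], Dawn at Mira[4]=Jules[4], Drift at Mira[6]=Jules[7], Ash at Mira[7]=Jules[8] gives a common subsequence of length 5. Since dp[7][8] = 5, nothing longer is possible.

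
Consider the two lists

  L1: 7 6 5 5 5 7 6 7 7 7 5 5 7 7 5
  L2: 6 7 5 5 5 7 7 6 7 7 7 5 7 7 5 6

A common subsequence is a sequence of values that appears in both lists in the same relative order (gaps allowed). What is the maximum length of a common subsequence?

Pick 7 (L1 #1, L2 #2); then 5 (L1 #3, L2 #3); then 5 (L1 #4, L2 #4); then 5 (L1 #5, L2 #5); then 7 (L1 #6, L2 #7); then 6 (L1 #7, L2 #8); then 7 (L1 #8, L2 #9); then 7 (L1 #9, L2 #10); then 7 (L1 #10, L2 #11); then 5 (L1 #12, L2 #12); then 7 (L1 #13, L2 #13); then 7 (L1 #14, L2 #14); then 5 (L1 #15, L2 #15); all 13 values appear in both, in order. Since dp[15][16] = 13, nothing longer is possible.

13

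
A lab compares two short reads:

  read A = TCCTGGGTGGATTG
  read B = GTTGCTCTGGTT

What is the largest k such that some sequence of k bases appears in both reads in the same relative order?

One common subsequence of length 8: T at read A[1]=read B[3], C at read A[2]=read B[5], C at read A[3]=read B[7], T at read A[8]=read B[8], G at read A[9]=read B[9], G at read A[10]=read B[10], T at read A[12]=read B[11], T at read A[13]=read B[12]. The LCS DP gives dp[14][12] = 8, so this is optimal.

8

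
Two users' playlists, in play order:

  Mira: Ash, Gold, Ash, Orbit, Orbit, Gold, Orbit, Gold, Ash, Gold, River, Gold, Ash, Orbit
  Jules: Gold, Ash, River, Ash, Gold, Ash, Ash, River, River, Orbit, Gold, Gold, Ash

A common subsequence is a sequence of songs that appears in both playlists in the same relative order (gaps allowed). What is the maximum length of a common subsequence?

Taking Ash [1,4], Gold [2,5], Ash [3,7], Orbit [7,10], Gold [10,11], Gold [12,12], Ash [13,13] gives a common subsequence of length 7, and the DP table's final entry dp[14][13] is also 7, so no common subsequence is longer.

7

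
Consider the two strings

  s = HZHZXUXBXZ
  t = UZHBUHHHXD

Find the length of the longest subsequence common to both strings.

Let dp[i][j] be the LCS length of the first i characters of s and the first j characters of t. dp[i][j] = dp[i-1][j-1]+1 when the i-th and j-th characters match, else max(dp[i-1][j], dp[i][j-1]).
    ·  U  Z  H  B  U  H  H  H  X  D
 ·  0  0  0  0  0  0  0  0  0  0  0
 H  0  0  0  1  1  1  1  1  1  1  1
 Z  0  0  1  1  1  1  1  1  1  1  1
 H  0  0  1  2  2  2  2  2  2  2  2
 Z  0  0  1  2  2  2  2  2  2  2  2
 X  0  0  1  2  2  2  2  2  2  3  3
 U  0  1  1  2  2  3  3  3  3  3  3
 X  0  1  1  2  2  3  3  3  3  4  4
 B  0  1  1  2  3  3  3  3  3  4  4
 X  0  1  1  2  3  3  3  3  3  4  4
 Z  0  1  2  2  3  3  3  3  3  4  4
dp[10][10] = 4. One LCS (by backtracking along matches): ZHUX.

4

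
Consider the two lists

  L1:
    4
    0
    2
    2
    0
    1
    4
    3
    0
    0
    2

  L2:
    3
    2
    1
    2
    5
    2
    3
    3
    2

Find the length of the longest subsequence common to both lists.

Let dp[i][j] be the LCS length of the first i values of L1 and the first j values of L2. dp[i][j] = dp[i-1][j-1]+1 when the i-th and j-th values match, else max(dp[i-1][j], dp[i][j-1]).
    ·  3  2  1  2  5  2  3  3  2
 ·  0  0  0  0  0  0  0  0  0  0
 4  0  0  0  0  0  0  0  0  0  0
 0  0  0  0  0  0  0  0  0  0  0
 2  0  0  1  1  1  1  1  1  1  1
 2  0  0  1  1  2  2  2  2  2  2
 0  0  0  1  1  2  2  2  2  2  2
 1  0  0  1  2  2  2  2  2  2  2
 4  0  0  1  2  2  2  2  2  2  2
 3  0  1  1  2  2  2  2  3  3  3
 0  0  1  1  2  2  2  2  3  3  3
 0  0  1  1  2  2  2  2  3  3  3
 2  0  1  2  2  3  3  3  3  3  4
dp[11][9] = 4. One LCS (by backtracking along matches): 2, 2, 3, 2.

4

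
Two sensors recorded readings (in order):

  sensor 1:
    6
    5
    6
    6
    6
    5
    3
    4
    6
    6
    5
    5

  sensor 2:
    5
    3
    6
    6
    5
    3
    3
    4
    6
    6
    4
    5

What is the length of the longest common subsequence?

Let dp[i][j] be the LCS length of the first i values of sensor 1 and the first j values of sensor 2. dp[i][j] = dp[i-1][j-1]+1 when the i-th and j-th values match, else max(dp[i-1][j], dp[i][j-1]).
    ·  5  3  6  6  5  3  3  4  6  6  4  5
 ·  0  0  0  0  0  0  0  0  0  0  0  0  0
 6  0  0  0  1  1  1  1  1  1  1  1  1  1
 5  0  1  1  1  1  2  2  2  2  2  2  2  2
 6  0  1  1  2  2  2  2  2  2  3  3  3  3
 6  0  1  1  2  3  3  3  3  3  3  4  4  4
 6  0  1  1  2  3  3  3  3  3  4  4  4  4
 5  0  1  1  2  3  4  4  4  4  4  4  4  5
 3  0  1  2  2  3  4  5  5  5  5  5  5  5
 4  0  1  2  2  3  4  5  5  6  6  6  6  6
 6  0  1  2  3  3  4  5  5  6  7  7  7  7
 6  0  1  2  3  4  4  5  5  6  7  8  8  8
 5  0  1  2  3  4  5  5  5  6  7  8  8  9
 5  0  1  2  3  4  5  5  5  6  7  8  8  9
dp[12][12] = 9. One LCS (by backtracking along matches): 5, 6, 6, 5, 3, 4, 6, 6, 5.

9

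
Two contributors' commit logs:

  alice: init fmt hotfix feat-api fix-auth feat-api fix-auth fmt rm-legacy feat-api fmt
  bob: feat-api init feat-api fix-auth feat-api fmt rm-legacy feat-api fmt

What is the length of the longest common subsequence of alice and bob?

8

One common subsequence of length 8: init [1,2], then feat-api [4,3], then fix-auth [5,4], then feat-api [6,5], then fmt [8,6], then rm-legacy [9,7], then feat-api [10,8], then fmt [11,9]. dp[11][9] = 8 confirms this is the maximum.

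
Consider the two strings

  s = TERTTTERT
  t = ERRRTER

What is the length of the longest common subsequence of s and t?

5

Let dp[i][j] be the LCS length of the first i characters of s and the first j characters of t. dp[i][j] = dp[i-1][j-1]+1 when the i-th and j-th characters match, else max(dp[i-1][j], dp[i][j-1]).
    ·  E  R  R  R  T  E  R
 ·  0  0  0  0  0  0  0  0
 T  0  0  0  0  0  1  1  1
 E  0  1  1  1  1  1  2  2
 R  0  1  2  2  2  2  2  3
 T  0  1  2  2  2  3  3  3
 T  0  1  2  2  2  3  3  3
 T  0  1  2  2  2  3  3  3
 E  0  1  2  2  2  3  4  4
 R  0  1  2  3  3  3  4  5
 T  0  1  2  3  3  4  4  5
dp[9][7] = 5. One LCS (by backtracking along matches): ERTER.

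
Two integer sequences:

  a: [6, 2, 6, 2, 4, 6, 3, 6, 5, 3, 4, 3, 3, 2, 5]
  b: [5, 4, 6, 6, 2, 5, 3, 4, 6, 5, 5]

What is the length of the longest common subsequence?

Match 6 (a #1, b #3) → 6 (a #3, b #4) → 2 (a #4, b #5) → 4 (a #5, b #8) → 6 (a #8, b #9) → 5 (a #9, b #10) → 5 (a #15, b #11) — 7 values in the same relative order in both. Since dp[15][11] = 7, nothing longer is possible.

7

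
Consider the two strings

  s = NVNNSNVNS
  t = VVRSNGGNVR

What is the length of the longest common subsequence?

4

Let dp[i][j] be the LCS length of the first i characters of s and the first j characters of t. dp[i][j] = dp[i-1][j-1]+1 when the i-th and j-th characters match, else max(dp[i-1][j], dp[i][j-1]).
    ·  V  V  R  S  N  G  G  N  V  R
 ·  0  0  0  0  0  0  0  0  0  0  0
 N  0  0  0  0  0  1  1  1  1  1  1
 V  0  1  1  1  1  1  1  1  1  2  2
 N  0  1  1  1  1  2  2  2  2  2  2
 N  0  1  1  1  1  2  2  2  3  3  3
 S  0  1  1  1  2  2  2  2  3  3  3
 N  0  1  1  1  2  3  3  3  3  3  3
 V  0  1  2  2  2  3  3  3  3  4  4
 N  0  1  2  2  2  3  3  3  4  4  4
 S  0  1  2  2  3  3  3  3  4  4  4
dp[9][10] = 4. One LCS (by backtracking along matches): VNNV.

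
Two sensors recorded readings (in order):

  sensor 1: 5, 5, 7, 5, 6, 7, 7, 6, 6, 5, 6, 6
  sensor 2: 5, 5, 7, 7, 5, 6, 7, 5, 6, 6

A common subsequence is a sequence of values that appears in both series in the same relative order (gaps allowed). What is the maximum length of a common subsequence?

Pick 5 (sensor 1 #1, sensor 2 #1), 5 (sensor 1 #2, sensor 2 #2), 7 (sensor 1 #3, sensor 2 #4), 5 (sensor 1 #4, sensor 2 #5), 6 (sensor 1 #5, sensor 2 #6), 7 (sensor 1 #7, sensor 2 #7), 5 (sensor 1 #10, sensor 2 #8), 6 (sensor 1 #11, sensor 2 #9), 6 (sensor 1 #12, sensor 2 #10); all 9 values appear in both, in order. dp[12][10] = 9 confirms this is the maximum.

9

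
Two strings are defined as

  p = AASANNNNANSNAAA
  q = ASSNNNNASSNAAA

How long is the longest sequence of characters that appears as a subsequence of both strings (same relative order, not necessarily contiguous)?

Pick A at p[1]=q[1], then S at p[3]=q[3], then N at p[5]=q[4], then N at p[6]=q[5], then N at p[7]=q[6], then N at p[8]=q[7], then A at p[9]=q[8], then S at p[11]=q[10], then N at p[12]=q[11], then A at p[13]=q[12], then A at p[14]=q[13], then A at p[15]=q[14]; all 12 characters appear in both, in order, and the DP table's final entry dp[15][14] is also 12, so no common subsequence is longer.

12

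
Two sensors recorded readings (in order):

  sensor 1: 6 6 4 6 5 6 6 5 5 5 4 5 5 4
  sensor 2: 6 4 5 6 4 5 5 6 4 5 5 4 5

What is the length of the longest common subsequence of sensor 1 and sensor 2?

One common subsequence of length 10: 6 [2,1], 4 [3,2], 5 [5,3], 6 [6,4], 5 [8,6], 5 [9,7], 4 [11,9], 5 [12,10], 5 [13,11], 4 [14,12]. The LCS DP gives dp[14][13] = 10, so this is optimal.

10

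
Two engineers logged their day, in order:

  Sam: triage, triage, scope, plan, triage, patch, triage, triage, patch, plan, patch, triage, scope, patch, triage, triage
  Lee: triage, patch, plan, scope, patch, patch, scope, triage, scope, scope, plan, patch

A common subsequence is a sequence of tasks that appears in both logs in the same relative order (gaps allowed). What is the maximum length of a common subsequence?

Taking triage (Sam #1, Lee #1), then scope (Sam #3, Lee #4), then patch (Sam #6, Lee #5), then patch (Sam #9, Lee #6), then triage (Sam #12, Lee #8), then scope (Sam #13, Lee #10), then patch (Sam #14, Lee #12) gives a common subsequence of length 7. dp[16][12] = 7 confirms this is the maximum.

7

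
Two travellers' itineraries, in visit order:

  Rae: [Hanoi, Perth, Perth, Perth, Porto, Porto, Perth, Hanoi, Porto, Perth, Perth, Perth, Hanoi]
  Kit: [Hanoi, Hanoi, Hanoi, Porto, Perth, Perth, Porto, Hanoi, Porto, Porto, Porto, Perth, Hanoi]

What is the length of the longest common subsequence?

Taking Hanoi (Rae #1, Kit #3); then Perth (Rae #2, Kit #5); then Perth (Rae #3, Kit #6); then Porto (Rae #5, Kit #9); then Porto (Rae #6, Kit #10); then Porto (Rae #9, Kit #11); then Perth (Rae #12, Kit #12); then Hanoi (Rae #13, Kit #13) gives a common subsequence of length 8. Since dp[13][13] = 8, nothing longer is possible.

8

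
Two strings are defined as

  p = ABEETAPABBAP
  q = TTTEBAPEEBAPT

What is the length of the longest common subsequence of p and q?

Match A (p #1, q #6) → E (p #3, q #8) → E (p #4, q #9) → B (p #10, q #10) → A (p #11, q #11) → P (p #12, q #12) — 6 characters in the same relative order in both. The LCS DP gives dp[12][13] = 6, so this is optimal.

6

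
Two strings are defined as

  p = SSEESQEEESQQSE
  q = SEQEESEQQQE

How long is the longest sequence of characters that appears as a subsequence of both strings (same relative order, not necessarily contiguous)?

9

One common subsequence of length 9: S (p #2, q #1), E (p #4, q #2), Q (p #6, q #3), E (p #7, q #4), E (p #8, q #5), E (p #9, q #7), Q (p #11, q #9), Q (p #12, q #10), E (p #14, q #11). Since dp[14][11] = 9, nothing longer is possible.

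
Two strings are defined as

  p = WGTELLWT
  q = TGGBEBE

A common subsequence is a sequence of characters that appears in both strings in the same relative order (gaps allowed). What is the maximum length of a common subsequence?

2

Pick G at p[2]=q[3]; then E at p[4]=q[7]; all 2 characters appear in both, in order. dp[8][7] = 2 confirms this is the maximum.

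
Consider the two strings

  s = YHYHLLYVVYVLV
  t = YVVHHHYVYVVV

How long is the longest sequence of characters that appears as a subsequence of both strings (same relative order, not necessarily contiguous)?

8

Pick Y at s[1]=t[1], H at s[2]=t[5], H at s[4]=t[6], Y at s[7]=t[7], V at s[8]=t[8], V at s[9]=t[10], V at s[11]=t[11], V at s[13]=t[12]; all 8 characters appear in both, in order, and the DP table's final entry dp[13][12] is also 8, so no common subsequence is longer.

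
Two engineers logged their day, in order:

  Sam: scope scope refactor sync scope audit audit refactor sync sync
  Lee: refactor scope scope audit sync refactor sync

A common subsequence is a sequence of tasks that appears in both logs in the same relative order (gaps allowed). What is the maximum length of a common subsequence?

5

Match scope [1,2] → scope [2,3] → sync [4,5] → refactor [8,6] → sync [10,7] — 5 tasks in the same relative order in both. The LCS DP gives dp[10][7] = 5, so this is optimal.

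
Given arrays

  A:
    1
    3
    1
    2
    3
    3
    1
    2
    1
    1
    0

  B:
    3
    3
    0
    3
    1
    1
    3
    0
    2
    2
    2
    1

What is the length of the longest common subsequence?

Taking 3 at A[2]=B[1]; then 3 at A[5]=B[2]; then 3 at A[6]=B[4]; then 1 at A[7]=B[6]; then 2 at A[8]=B[11]; then 1 at A[10]=B[12] gives a common subsequence of length 6. Since dp[11][12] = 6, nothing longer is possible.

6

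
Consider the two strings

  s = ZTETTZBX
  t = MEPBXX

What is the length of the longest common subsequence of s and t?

Match E [3,2], then B [7,4], then X [8,6] — 3 characters in the same relative order in both. dp[8][6] = 3 confirms this is the maximum.

3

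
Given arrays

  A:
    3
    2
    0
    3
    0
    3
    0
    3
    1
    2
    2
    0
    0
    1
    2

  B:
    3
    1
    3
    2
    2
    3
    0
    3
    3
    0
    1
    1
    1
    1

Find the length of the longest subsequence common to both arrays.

Match 3 (A #1, B #3); then 2 (A #2, B #5); then 0 (A #3, B #7); then 3 (A #4, B #8); then 3 (A #6, B #9); then 0 (A #7, B #10); then 1 (A #9, B #13); then 1 (A #14, B #14) — 8 values in the same relative order in both, and the DP table's final entry dp[15][14] is also 8, so no common subsequence is longer.

8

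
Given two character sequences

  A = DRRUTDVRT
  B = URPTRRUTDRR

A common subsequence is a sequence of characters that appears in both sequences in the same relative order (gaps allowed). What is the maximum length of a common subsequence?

6

Match R at A[2]=B[5], then R at A[3]=B[6], then U at A[4]=B[7], then T at A[5]=B[8], then D at A[6]=B[9], then R at A[8]=B[11] — 6 characters in the same relative order in both. dp[9][11] = 6 confirms this is the maximum.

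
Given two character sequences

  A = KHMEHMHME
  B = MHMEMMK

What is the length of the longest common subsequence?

5

Let dp[i][j] be the LCS length of the first i characters of A and the first j characters of B. dp[i][j] = dp[i-1][j-1]+1 when the i-th and j-th characters match, else max(dp[i-1][j], dp[i][j-1]).
    ·  M  H  M  E  M  M  K
 ·  0  0  0  0  0  0  0  0
 K  0  0  0  0  0  0  0  1
 H  0  0  1  1  1  1  1  1
 M  0  1  1  2  2  2  2  2
 E  0  1  1  2  3  3  3  3
 H  0  1  2  2  3  3  3  3
 M  0  1  2  3  3  4  4  4
 H  0  1  2  3  3  4  4  4
 M  0  1  2  3  3  4  5  5
 E  0  1  2  3  4  4  5  5
dp[9][7] = 5. One LCS (by backtracking along matches): HMEMM.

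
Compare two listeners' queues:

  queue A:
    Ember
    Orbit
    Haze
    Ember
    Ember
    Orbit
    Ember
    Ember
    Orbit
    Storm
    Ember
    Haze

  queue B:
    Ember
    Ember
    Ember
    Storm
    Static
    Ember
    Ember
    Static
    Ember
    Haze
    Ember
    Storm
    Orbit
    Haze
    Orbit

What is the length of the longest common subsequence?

Match Ember (queue A #1, queue B #3), Ember (queue A #4, queue B #6), Ember (queue A #5, queue B #7), Ember (queue A #7, queue B #9), Ember (queue A #8, queue B #11), Orbit (queue A #9, queue B #13), Haze (queue A #12, queue B #14) — 7 songs in the same relative order in both. The LCS DP gives dp[12][15] = 7, so this is optimal.

7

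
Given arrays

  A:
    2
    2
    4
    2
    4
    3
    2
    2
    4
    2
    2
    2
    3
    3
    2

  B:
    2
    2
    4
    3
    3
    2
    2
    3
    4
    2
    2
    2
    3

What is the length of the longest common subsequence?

11

One common subsequence of length 11: 2 (A #1, B #1) → 2 (A #2, B #2) → 4 (A #3, B #3) → 3 (A #6, B #5) → 2 (A #7, B #6) → 2 (A #8, B #7) → 4 (A #9, B #9) → 2 (A #10, B #10) → 2 (A #11, B #11) → 2 (A #12, B #12) → 3 (A #14, B #13). Since dp[15][13] = 11, nothing longer is possible.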